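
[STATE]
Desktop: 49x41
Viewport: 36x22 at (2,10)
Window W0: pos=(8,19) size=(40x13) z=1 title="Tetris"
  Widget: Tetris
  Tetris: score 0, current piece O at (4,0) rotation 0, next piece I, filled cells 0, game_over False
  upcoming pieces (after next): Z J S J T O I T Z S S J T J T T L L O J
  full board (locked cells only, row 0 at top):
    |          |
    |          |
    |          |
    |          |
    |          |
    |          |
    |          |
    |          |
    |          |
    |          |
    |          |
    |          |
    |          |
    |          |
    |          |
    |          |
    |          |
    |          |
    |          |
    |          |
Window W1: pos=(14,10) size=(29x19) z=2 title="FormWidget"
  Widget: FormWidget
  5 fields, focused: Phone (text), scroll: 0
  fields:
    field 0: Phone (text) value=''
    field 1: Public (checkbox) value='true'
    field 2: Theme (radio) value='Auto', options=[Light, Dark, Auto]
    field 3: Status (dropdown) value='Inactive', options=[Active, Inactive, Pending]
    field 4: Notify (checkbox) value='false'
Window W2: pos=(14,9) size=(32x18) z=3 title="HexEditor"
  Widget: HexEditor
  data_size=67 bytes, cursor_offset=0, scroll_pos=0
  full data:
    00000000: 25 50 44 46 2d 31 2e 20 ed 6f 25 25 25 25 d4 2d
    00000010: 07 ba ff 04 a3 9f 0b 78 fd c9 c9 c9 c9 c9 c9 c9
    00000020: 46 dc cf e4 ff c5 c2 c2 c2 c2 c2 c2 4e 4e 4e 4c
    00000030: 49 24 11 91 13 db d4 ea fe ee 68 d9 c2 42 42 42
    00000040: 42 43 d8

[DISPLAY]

            ┃ HexEditor             
            ┠───────────────────────
            ┃00000000  25 50 44 46 2
            ┃00000010  07 ba ff 04 a
            ┃00000020  46 dc cf e4 f
            ┃00000030  49 24 11 91 1
            ┃00000040  42 43 d8     
            ┃                       
            ┃                       
      ┏━━━━━┃                       
      ┃ Tetr┃                       
      ┠─────┃                       
      ┃     ┃                       
      ┃     ┃                       
      ┃     ┃                       
      ┃     ┃                       
      ┃     ┗━━━━━━━━━━━━━━━━━━━━━━━
      ┃     ┃                       
      ┃     ┗━━━━━━━━━━━━━━━━━━━━━━━
      ┃          │0                 
      ┃          │                  
      ┗━━━━━━━━━━━━━━━━━━━━━━━━━━━━━


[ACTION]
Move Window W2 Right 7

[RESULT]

            ┏━━┃ HexEditor          
            ┃ F┠────────────────────
            ┠──┃00000000  25 50 44 4
            ┃> ┃00000010  07 ba ff 0
            ┃  ┃00000020  46 dc cf e
            ┃  ┃00000030  49 24 11 9
            ┃  ┃00000040  42 43 d8  
            ┃  ┃                    
            ┃  ┃                    
      ┏━━━━━┃  ┃                    
      ┃ Tetr┃  ┃                    
      ┠─────┃  ┃                    
      ┃     ┃  ┃                    
      ┃     ┃  ┃                    
      ┃     ┃  ┃                    
      ┃     ┃  ┃                    
      ┃     ┃  ┗━━━━━━━━━━━━━━━━━━━━
      ┃     ┃                       
      ┃     ┗━━━━━━━━━━━━━━━━━━━━━━━
      ┃          │0                 
      ┃          │                  
      ┗━━━━━━━━━━━━━━━━━━━━━━━━━━━━━


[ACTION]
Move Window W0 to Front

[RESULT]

            ┏━━┃ HexEditor          
            ┃ F┠────────────────────
            ┠──┃00000000  25 50 44 4
            ┃> ┃00000010  07 ba ff 0
            ┃  ┃00000020  46 dc cf e
            ┃  ┃00000030  49 24 11 9
            ┃  ┃00000040  42 43 d8  
            ┃  ┃                    
            ┃  ┃                    
      ┏━━━━━━━━━━━━━━━━━━━━━━━━━━━━━
      ┃ Tetris                      
      ┠─────────────────────────────
      ┃          │Next:             
      ┃          │████              
      ┃          │                  
      ┃          │                  
      ┃          │                  
      ┃          │                  
      ┃          │Score:            
      ┃          │0                 
      ┃          │                  
      ┗━━━━━━━━━━━━━━━━━━━━━━━━━━━━━


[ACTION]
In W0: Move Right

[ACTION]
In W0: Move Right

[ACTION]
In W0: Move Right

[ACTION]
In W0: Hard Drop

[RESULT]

            ┏━━┃ HexEditor          
            ┃ F┠────────────────────
            ┠──┃00000000  25 50 44 4
            ┃> ┃00000010  07 ba ff 0
            ┃  ┃00000020  46 dc cf e
            ┃  ┃00000030  49 24 11 9
            ┃  ┃00000040  42 43 d8  
            ┃  ┃                    
            ┃  ┃                    
      ┏━━━━━━━━━━━━━━━━━━━━━━━━━━━━━
      ┃ Tetris                      
      ┠─────────────────────────────
      ┃          │Next:             
      ┃          │▓▓                
      ┃          │ ▓▓               
      ┃          │                  
      ┃          │                  
      ┃          │                  
      ┃          │Score:            
      ┃       ▓▓ │0                 
      ┃       ▓▓ │                  
      ┗━━━━━━━━━━━━━━━━━━━━━━━━━━━━━


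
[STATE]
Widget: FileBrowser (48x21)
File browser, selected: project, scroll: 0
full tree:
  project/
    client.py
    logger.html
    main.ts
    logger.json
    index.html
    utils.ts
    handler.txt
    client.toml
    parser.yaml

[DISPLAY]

> [-] project/                                  
    client.py                                   
    logger.html                                 
    main.ts                                     
    logger.json                                 
    index.html                                  
    utils.ts                                    
    handler.txt                                 
    client.toml                                 
    parser.yaml                                 
                                                
                                                
                                                
                                                
                                                
                                                
                                                
                                                
                                                
                                                
                                                


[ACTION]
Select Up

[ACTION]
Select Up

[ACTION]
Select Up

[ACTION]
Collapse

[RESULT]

> [+] project/                                  
                                                
                                                
                                                
                                                
                                                
                                                
                                                
                                                
                                                
                                                
                                                
                                                
                                                
                                                
                                                
                                                
                                                
                                                
                                                
                                                


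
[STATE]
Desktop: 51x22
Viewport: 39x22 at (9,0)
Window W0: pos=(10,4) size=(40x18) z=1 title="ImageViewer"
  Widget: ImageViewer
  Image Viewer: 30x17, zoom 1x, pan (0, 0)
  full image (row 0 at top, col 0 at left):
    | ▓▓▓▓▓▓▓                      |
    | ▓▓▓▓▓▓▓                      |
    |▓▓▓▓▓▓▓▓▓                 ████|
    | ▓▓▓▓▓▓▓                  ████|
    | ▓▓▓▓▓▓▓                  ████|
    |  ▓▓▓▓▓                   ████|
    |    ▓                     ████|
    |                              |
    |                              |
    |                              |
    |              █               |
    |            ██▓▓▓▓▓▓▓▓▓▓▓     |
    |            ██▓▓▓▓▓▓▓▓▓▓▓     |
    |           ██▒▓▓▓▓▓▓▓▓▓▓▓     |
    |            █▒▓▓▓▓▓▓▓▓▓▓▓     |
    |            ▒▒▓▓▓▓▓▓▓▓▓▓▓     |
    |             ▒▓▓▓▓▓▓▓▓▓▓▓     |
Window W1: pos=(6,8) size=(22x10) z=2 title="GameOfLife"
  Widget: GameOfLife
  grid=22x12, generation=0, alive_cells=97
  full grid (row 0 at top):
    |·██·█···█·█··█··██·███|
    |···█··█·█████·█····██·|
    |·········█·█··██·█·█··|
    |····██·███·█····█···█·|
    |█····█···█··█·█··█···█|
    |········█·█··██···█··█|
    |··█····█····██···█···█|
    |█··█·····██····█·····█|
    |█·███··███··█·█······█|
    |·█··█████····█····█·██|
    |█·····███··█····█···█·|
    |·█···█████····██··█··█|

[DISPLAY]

                                       
                                       
                                       
                                       
 ┏━━━━━━━━━━━━━━━━━━━━━━━━━━━━━━━━━━━━━
 ┃ ImageViewer                         
 ┠─────────────────────────────────────
 ┃ ▓▓▓▓▓▓▓                             
━━━━━━━━━━━━━━━━━━┓                    
ameOfLife         ┃         ████       
──────────────────┨         ████       
n: 0              ┃         ████       
·██·███·█····█···█┃         ████       
··█···█··█·█··█···┃         ████       
·····█·█··██···█··┃                    
····█····██···█···┃                    
█·····██····█·····┃                    
━━━━━━━━━━━━━━━━━━┛                    
 ┃            ██▓▓▓▓▓▓▓▓▓▓▓            
 ┃            ██▓▓▓▓▓▓▓▓▓▓▓            
 ┃           ██▒▓▓▓▓▓▓▓▓▓▓▓            
 ┗━━━━━━━━━━━━━━━━━━━━━━━━━━━━━━━━━━━━━


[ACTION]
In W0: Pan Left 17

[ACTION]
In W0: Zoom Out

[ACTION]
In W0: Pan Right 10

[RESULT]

                                       
                                       
                                       
                                       
 ┏━━━━━━━━━━━━━━━━━━━━━━━━━━━━━━━━━━━━━
 ┃ ImageViewer                         
 ┠─────────────────────────────────────
 ┃                                     
━━━━━━━━━━━━━━━━━━┓                    
ameOfLife         ┃███                 
──────────────────┨███                 
n: 0              ┃███                 
·██·███·█····█···█┃███                 
··█···█··█·█··█···┃███                 
·····█·█··██···█··┃                    
····█····██···█···┃                    
█·····██····█·····┃                    
━━━━━━━━━━━━━━━━━━┛                    
 ┃  ██▓▓▓▓▓▓▓▓▓▓▓                      
 ┃  ██▓▓▓▓▓▓▓▓▓▓▓                      
 ┃ ██▒▓▓▓▓▓▓▓▓▓▓▓                      
 ┗━━━━━━━━━━━━━━━━━━━━━━━━━━━━━━━━━━━━━


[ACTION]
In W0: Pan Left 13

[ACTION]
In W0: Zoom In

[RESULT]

                                       
                                       
                                       
                                       
 ┏━━━━━━━━━━━━━━━━━━━━━━━━━━━━━━━━━━━━━
 ┃ ImageViewer                         
 ┠─────────────────────────────────────
 ┃  ▓▓▓▓▓▓▓▓▓▓▓▓▓▓                     
━━━━━━━━━━━━━━━━━━┓                    
ameOfLife         ┃                    
──────────────────┨                    
n: 0              ┃▓                   
·██·███·█····█···█┃▓                   
··█···█··█·█··█···┃                    
·····█·█··██···█··┃                    
····█····██···█···┃                    
█·····██····█·····┃                    
━━━━━━━━━━━━━━━━━━┛                    
 ┃    ▓▓▓▓▓▓▓▓▓▓                       
 ┃        ▓▓                           
 ┃        ▓▓                           
 ┗━━━━━━━━━━━━━━━━━━━━━━━━━━━━━━━━━━━━━


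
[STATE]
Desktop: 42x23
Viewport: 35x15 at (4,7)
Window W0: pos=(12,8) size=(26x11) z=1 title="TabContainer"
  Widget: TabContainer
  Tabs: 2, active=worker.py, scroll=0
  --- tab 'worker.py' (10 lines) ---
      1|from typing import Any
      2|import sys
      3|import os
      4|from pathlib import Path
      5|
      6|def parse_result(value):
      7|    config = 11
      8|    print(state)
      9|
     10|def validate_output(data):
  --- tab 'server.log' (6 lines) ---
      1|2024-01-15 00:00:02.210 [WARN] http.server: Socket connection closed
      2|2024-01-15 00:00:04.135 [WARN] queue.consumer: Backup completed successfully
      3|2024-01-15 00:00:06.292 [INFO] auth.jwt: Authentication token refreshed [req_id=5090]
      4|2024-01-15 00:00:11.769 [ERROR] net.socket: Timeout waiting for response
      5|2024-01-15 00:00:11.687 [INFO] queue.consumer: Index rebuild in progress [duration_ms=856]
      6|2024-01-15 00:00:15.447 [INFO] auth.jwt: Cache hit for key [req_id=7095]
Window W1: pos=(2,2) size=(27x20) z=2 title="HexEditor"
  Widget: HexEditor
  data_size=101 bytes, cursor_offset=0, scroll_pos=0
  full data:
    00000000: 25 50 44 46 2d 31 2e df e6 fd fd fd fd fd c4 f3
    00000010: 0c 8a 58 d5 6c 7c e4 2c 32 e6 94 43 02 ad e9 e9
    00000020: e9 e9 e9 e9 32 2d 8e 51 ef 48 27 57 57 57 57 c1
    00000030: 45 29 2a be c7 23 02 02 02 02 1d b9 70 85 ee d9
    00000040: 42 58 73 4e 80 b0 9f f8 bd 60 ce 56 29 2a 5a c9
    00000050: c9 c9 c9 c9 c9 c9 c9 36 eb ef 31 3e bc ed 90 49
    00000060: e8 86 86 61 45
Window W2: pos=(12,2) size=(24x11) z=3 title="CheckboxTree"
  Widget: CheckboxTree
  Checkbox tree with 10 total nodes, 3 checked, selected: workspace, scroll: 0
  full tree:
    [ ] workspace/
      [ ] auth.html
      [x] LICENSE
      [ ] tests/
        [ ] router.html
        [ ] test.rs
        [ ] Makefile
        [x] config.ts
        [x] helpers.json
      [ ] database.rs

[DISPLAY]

0000020 ┃   [x] LICENSE        ┃   
0000030 ┃   [-] tests/         ┃━┓ 
0000040 ┃     [ ] router.html  ┃ ┃ 
0000050 ┃     [ ] test.rs      ┃─┨ 
0000060 ┃     [ ] Makefile     ┃ ┃ 
        ┗━━━━━━━━━━━━━━━━━━━━━━┛─┃ 
                        ┃rt Any  ┃ 
                        ┃        ┃ 
                        ┃        ┃ 
                        ┃ort Path┃ 
                        ┃        ┃ 
                        ┃━━━━━━━━┛ 
                        ┃          
                        ┃          
━━━━━━━━━━━━━━━━━━━━━━━━┛          


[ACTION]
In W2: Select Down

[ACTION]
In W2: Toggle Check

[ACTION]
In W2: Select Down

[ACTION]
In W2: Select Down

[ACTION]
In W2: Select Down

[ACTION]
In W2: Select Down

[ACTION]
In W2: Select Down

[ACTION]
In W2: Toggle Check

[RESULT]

0000020 ┃   [x] LICENSE        ┃   
0000030 ┃   [-] tests/         ┃━┓ 
0000040 ┃     [ ] router.html  ┃ ┃ 
0000050 ┃     [ ] test.rs      ┃─┨ 
0000060 ┃>    [x] Makefile     ┃ ┃ 
        ┗━━━━━━━━━━━━━━━━━━━━━━┛─┃ 
                        ┃rt Any  ┃ 
                        ┃        ┃ 
                        ┃        ┃ 
                        ┃ort Path┃ 
                        ┃        ┃ 
                        ┃━━━━━━━━┛ 
                        ┃          
                        ┃          
━━━━━━━━━━━━━━━━━━━━━━━━┛          


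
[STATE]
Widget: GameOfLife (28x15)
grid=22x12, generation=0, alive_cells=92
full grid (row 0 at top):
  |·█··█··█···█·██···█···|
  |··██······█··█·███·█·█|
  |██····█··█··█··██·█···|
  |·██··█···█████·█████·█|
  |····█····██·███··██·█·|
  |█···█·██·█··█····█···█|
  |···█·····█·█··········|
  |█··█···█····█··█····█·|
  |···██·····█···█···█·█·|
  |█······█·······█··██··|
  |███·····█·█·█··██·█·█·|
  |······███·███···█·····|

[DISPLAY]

Gen: 0                      
·█··█··█···█·██···█···      
··██······█··█·███·█·█      
██····█··█··█··██·█···      
·██··█···█████·█████·█      
····█····██·███··██·█·      
█···█·██·█··█····█···█      
···█·····█·█··········      
█··█···█····█··█····█·      
···██·····█···█···█·█·      
█······█·······█··██··      
███·····█·█·█··██·█·█·      
······███·███···█·····      
                            
                            


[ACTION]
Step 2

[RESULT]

Gen: 2                      
·███·······████████···      
····█·····██·█·████···      
█··██····██···········      
█····█··············██      
██····█············███      
·······█··█·██········      
······█··█··█·····█···      
··█··█····█·█······█··      
·█··█······█··█·███·█·      
█·███····███·█····█···      
█·······█·█·██····██··      
██·····██······█·█····      
                            
                            


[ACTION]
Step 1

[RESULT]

Gen: 3                      
··██······██·█····█···      
·█··█····█···█····█···      
···███···███····██····      
█···██·············█·█      
██····█············█·█      
······██···███·····██·      
······█··██·█·········      
·····█····█·██·····█··      
·█··██···█···█···██···      
█·███····█···██·······      
█·██···██·█·███··███··      
██·····███········█···      
                            
                            


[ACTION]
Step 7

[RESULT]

Gen: 10                     
·█··█·················      
······················      
·█··██················      
····█··█·········███··      
·····████·············      
·················██···      
······██·········███··      
················█··█··      
···············█··█···      
···············█······      
·····█··█······█······      
······██········███···      
                            
                            


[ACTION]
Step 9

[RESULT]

Gen: 19                     
······················      
······················      
···███················      
······················      
······················      
······················      
······················      
······················      
······················      
······················      
······██·········█····      
······██·········█····      
                            
                            


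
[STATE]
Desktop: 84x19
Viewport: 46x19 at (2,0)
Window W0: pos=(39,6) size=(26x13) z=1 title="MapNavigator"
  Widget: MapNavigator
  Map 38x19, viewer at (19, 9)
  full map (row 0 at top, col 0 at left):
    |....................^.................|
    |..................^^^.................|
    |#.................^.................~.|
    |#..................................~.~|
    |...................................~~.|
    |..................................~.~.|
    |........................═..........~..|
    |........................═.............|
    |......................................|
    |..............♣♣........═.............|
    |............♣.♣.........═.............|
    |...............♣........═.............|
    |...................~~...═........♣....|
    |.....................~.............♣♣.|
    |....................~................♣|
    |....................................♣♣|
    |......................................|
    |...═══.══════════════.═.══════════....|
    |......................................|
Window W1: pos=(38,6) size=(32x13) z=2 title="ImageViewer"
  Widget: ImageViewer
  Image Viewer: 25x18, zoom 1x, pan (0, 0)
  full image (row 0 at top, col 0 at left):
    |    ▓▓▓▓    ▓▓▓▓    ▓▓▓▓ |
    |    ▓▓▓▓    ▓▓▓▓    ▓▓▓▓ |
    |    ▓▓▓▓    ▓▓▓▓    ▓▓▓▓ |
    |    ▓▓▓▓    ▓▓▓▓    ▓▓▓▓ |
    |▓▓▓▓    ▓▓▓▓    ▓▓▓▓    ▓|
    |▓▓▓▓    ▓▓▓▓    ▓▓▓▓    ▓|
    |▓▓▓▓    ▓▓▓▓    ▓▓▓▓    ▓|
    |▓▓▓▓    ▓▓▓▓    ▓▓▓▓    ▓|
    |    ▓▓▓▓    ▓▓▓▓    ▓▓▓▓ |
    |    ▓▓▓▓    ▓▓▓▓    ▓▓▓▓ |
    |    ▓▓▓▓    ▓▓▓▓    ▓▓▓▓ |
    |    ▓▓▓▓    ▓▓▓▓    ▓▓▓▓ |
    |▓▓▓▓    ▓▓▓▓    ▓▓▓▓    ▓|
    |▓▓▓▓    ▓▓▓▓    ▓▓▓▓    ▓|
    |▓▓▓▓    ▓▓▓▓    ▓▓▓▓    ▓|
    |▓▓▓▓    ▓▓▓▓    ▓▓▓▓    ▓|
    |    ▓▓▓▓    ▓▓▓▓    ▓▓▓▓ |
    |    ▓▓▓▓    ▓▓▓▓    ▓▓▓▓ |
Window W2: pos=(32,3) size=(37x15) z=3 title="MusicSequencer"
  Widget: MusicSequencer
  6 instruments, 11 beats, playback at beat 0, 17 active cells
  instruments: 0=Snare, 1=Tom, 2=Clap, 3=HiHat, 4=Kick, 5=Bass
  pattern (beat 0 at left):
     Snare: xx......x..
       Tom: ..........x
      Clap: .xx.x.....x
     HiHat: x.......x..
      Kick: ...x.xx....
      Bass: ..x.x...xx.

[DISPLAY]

                                              
                                              
                                              
                              ┏━━━━━━━━━━━━━━━
                              ┃ MusicSequencer
                              ┠───────────────
                              ┃      ▼12345678
                              ┃ Snare██······█
                              ┃   Tom·········
                              ┃  Clap·██·█····
                              ┃ HiHat█·······█
                              ┃  Kick···█·██··
                              ┃  Bass··█·█···█
                              ┃               
                              ┃               
                              ┃               
                              ┃               
                              ┗━━━━━━━━━━━━━━━
                                    ┗━━━━━━━━━


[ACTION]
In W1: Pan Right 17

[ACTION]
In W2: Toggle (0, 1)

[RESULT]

                                              
                                              
                                              
                              ┏━━━━━━━━━━━━━━━
                              ┃ MusicSequencer
                              ┠───────────────
                              ┃      ▼12345678
                              ┃ Snare█·······█
                              ┃   Tom·········
                              ┃  Clap·██·█····
                              ┃ HiHat█·······█
                              ┃  Kick···█·██··
                              ┃  Bass··█·█···█
                              ┃               
                              ┃               
                              ┃               
                              ┃               
                              ┗━━━━━━━━━━━━━━━
                                    ┗━━━━━━━━━


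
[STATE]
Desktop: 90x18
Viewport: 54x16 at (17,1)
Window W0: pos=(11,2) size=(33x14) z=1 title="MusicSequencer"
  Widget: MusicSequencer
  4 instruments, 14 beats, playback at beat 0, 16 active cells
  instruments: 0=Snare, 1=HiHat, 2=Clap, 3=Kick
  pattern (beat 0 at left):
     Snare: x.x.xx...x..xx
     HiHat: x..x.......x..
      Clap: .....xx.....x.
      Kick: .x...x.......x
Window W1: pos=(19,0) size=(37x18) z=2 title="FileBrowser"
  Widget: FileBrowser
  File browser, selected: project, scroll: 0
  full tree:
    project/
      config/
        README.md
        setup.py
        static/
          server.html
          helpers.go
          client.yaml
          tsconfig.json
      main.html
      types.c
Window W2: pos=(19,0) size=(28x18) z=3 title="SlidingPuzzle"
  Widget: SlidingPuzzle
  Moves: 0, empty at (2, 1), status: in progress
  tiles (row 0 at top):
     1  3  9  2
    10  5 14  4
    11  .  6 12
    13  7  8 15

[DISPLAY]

  ┃ SlidingPuzzle            ┃        ┃               
━━┠──────────────────────────┨────────┨               
cS┃┌────┬────┬────┬────┐     ┃        ┃               
──┃│  1 │  3 │  9 │  2 │     ┃        ┃               
 ▼┃├────┼────┼────┼────┤     ┃        ┃               
e█┃│ 10 │  5 │ 14 │  4 │     ┃        ┃               
t█┃├────┼────┼────┼────┤     ┃        ┃               
p·┃│ 11 │    │  6 │ 12 │     ┃        ┃               
k·┃├────┼────┼────┼────┤     ┃        ┃               
  ┃│ 13 │  7 │  8 │ 15 │     ┃        ┃               
  ┃└────┴────┴────┴────┘     ┃        ┃               
  ┃Moves: 0                  ┃        ┃               
  ┃                          ┃        ┃               
  ┃                          ┃        ┃               
━━┃                          ┃        ┃               
  ┃                          ┃        ┃               


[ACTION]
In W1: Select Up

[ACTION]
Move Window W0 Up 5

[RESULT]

cS┃ SlidingPuzzle            ┃        ┃               
──┠──────────────────────────┨────────┨               
 ▼┃┌────┬────┬────┬────┐     ┃        ┃               
e█┃│  1 │  3 │  9 │  2 │     ┃        ┃               
t█┃├────┼────┼────┼────┤     ┃        ┃               
p·┃│ 10 │  5 │ 14 │  4 │     ┃        ┃               
k·┃├────┼────┼────┼────┤     ┃        ┃               
  ┃│ 11 │    │  6 │ 12 │     ┃        ┃               
  ┃├────┼────┼────┼────┤     ┃        ┃               
  ┃│ 13 │  7 │  8 │ 15 │     ┃        ┃               
  ┃└────┴────┴────┴────┘     ┃        ┃               
  ┃Moves: 0                  ┃        ┃               
━━┃                          ┃        ┃               
  ┃                          ┃        ┃               
  ┃                          ┃        ┃               
  ┃                          ┃        ┃               


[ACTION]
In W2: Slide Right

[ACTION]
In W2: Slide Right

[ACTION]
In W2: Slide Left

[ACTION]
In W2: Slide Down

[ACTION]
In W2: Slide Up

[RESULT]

cS┃ SlidingPuzzle            ┃        ┃               
──┠──────────────────────────┨────────┨               
 ▼┃┌────┬────┬────┬────┐     ┃        ┃               
e█┃│  1 │  3 │  9 │  2 │     ┃        ┃               
t█┃├────┼────┼────┼────┤     ┃        ┃               
p·┃│ 10 │  5 │ 14 │  4 │     ┃        ┃               
k·┃├────┼────┼────┼────┤     ┃        ┃               
  ┃│ 11 │    │  6 │ 12 │     ┃        ┃               
  ┃├────┼────┼────┼────┤     ┃        ┃               
  ┃│ 13 │  7 │  8 │ 15 │     ┃        ┃               
  ┃└────┴────┴────┴────┘     ┃        ┃               
  ┃Moves: 4                  ┃        ┃               
━━┃                          ┃        ┃               
  ┃                          ┃        ┃               
  ┃                          ┃        ┃               
  ┃                          ┃        ┃               


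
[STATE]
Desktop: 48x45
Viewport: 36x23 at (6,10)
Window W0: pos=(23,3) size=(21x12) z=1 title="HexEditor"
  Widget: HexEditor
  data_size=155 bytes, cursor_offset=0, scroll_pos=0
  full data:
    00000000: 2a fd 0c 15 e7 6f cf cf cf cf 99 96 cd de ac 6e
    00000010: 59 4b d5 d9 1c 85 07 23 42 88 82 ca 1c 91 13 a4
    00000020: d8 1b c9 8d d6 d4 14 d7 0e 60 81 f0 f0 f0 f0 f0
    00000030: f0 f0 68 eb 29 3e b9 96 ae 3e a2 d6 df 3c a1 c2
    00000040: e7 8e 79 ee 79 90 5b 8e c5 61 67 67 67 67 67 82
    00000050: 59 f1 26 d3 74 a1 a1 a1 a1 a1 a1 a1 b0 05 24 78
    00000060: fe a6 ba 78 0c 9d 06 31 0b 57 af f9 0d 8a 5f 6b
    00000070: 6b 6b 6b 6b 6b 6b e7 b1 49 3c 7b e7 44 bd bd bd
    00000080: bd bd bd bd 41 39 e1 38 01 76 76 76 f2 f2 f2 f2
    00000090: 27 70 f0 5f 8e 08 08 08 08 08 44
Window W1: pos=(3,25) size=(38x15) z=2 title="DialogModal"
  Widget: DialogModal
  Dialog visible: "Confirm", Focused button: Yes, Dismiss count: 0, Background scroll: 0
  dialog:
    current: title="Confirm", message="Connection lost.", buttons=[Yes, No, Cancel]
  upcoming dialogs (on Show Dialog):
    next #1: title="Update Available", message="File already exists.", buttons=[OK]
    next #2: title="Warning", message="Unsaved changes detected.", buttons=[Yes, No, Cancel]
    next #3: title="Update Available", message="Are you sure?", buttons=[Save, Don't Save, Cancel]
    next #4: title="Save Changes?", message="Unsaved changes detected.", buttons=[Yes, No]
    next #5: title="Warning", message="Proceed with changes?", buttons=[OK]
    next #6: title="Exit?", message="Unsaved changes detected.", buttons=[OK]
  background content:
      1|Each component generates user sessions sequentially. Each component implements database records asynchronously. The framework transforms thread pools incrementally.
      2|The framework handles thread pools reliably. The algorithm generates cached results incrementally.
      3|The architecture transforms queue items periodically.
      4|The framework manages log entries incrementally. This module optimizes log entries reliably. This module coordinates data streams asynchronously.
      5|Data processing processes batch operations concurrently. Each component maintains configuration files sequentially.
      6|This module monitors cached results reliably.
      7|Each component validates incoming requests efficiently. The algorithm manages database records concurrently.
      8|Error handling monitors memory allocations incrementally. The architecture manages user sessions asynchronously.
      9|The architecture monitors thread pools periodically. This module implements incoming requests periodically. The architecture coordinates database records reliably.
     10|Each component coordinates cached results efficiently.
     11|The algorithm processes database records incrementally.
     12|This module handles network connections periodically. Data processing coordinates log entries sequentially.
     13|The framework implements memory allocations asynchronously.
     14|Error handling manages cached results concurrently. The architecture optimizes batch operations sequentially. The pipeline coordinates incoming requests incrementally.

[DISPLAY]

                 ┃00000040  e7 8e 79
                 ┃00000050  59 f1 26
                 ┃00000060  fe a6 ba
                 ┃00000070  6b 6b 6b
                 ┗━━━━━━━━━━━━━━━━━━
                                    
                                    
                                    
                                    
                                    
                                    
                                    
                                    
                                    
                                    
━━━━━━━━━━━━━━━━━━━━━━━━━━━━━━━━━━┓ 
ialogModal                        ┃ 
──────────────────────────────────┨ 
ch component generates user sessio┃ 
e framework handles thread pools r┃ 
e architecture transforms queue it┃ 
e fr┌─────────────────────┐ries in┃ 
ta p│       Confirm       │ch oper┃ 


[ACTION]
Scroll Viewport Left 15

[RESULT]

                       ┃00000040  e7
                       ┃00000050  59
                       ┃00000060  fe
                       ┃00000070  6b
                       ┗━━━━━━━━━━━━
                                    
                                    
                                    
                                    
                                    
                                    
                                    
                                    
                                    
                                    
   ┏━━━━━━━━━━━━━━━━━━━━━━━━━━━━━━━━
   ┃ DialogModal                    
   ┠────────────────────────────────
   ┃Each component generates user se
   ┃The framework handles thread poo
   ┃The architecture transforms queu
   ┃The fr┌─────────────────────┐rie
   ┃Data p│       Confirm       │ch 


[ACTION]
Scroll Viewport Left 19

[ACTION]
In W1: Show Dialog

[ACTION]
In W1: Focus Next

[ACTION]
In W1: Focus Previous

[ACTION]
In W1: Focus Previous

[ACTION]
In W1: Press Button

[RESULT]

                       ┃00000040  e7
                       ┃00000050  59
                       ┃00000060  fe
                       ┃00000070  6b
                       ┗━━━━━━━━━━━━
                                    
                                    
                                    
                                    
                                    
                                    
                                    
                                    
                                    
                                    
   ┏━━━━━━━━━━━━━━━━━━━━━━━━━━━━━━━━
   ┃ DialogModal                    
   ┠────────────────────────────────
   ┃Each component generates user se
   ┃The framework handles thread poo
   ┃The architecture transforms queu
   ┃The framework manages log entrie
   ┃Data processing processes batch 


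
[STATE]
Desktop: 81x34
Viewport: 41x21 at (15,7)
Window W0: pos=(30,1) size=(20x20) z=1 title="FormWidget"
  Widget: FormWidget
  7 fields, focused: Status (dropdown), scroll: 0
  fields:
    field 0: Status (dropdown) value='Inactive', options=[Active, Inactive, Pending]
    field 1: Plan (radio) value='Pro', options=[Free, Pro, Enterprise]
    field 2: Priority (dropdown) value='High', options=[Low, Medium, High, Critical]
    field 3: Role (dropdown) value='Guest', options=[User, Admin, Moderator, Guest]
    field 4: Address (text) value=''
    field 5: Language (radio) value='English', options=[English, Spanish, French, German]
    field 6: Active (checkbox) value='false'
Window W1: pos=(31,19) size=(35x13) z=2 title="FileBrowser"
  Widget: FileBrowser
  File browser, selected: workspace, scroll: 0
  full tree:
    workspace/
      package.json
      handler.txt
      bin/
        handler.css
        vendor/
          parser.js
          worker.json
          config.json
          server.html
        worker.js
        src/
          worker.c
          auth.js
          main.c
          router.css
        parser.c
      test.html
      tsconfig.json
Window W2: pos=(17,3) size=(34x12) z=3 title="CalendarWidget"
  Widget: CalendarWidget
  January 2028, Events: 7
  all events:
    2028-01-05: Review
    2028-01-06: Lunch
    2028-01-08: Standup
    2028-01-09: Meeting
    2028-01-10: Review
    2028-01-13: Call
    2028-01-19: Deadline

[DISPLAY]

  ┃Mo Tu We Th Fr Sa Su            ┃     
  ┃                1  2            ┃     
  ┃ 3  4  5*  6*  7  8*  9*        ┃     
  ┃10* 11 12 13* 14 15 16          ┃     
  ┃17 18 19* 20 21 22 23           ┃     
  ┃24 25 26 27 28 29 30            ┃     
  ┃31                              ┃     
  ┗━━━━━━━━━━━━━━━━━━━━━━━━━━━━━━━━┛     
               ┃                  ┃      
               ┃                  ┃      
               ┃                  ┃      
               ┃                  ┃      
               ┃┏━━━━━━━━━━━━━━━━━━━━━━━━
               ┗┃ FileBrowser            
                ┠────────────────────────
                ┃> [-] workspace/        
                ┃    package.json        
                ┃    handler.txt         
                ┃    [+] bin/            
                ┃    test.html           
                ┃    tsconfig.json       


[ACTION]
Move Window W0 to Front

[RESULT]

  ┃Mo Tu We Th ┃  Role:       [G▼]┃┃     
  ┃            ┃  Address:    [  ]┃┃     
  ┃ 3  4  5*  6┃  Language:   (●) ┃┃     
  ┃10* 11 12 13┃  Active:     [ ] ┃┃     
  ┃17 18 19* 20┃                  ┃┃     
  ┃24 25 26 27 ┃                  ┃┃     
  ┃31          ┃                  ┃┃     
  ┗━━━━━━━━━━━━┃                  ┃┛     
               ┃                  ┃      
               ┃                  ┃      
               ┃                  ┃      
               ┃                  ┃      
               ┃                  ┃━━━━━━
               ┗━━━━━━━━━━━━━━━━━━┛      
                ┠────────────────────────
                ┃> [-] workspace/        
                ┃    package.json        
                ┃    handler.txt         
                ┃    [+] bin/            
                ┃    test.html           
                ┃    tsconfig.json       


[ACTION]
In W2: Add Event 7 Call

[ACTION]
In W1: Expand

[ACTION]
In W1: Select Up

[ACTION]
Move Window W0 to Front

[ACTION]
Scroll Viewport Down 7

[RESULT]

  ┃31          ┃                  ┃┃     
  ┗━━━━━━━━━━━━┃                  ┃┛     
               ┃                  ┃      
               ┃                  ┃      
               ┃                  ┃      
               ┃                  ┃      
               ┃                  ┃━━━━━━
               ┗━━━━━━━━━━━━━━━━━━┛      
                ┠────────────────────────
                ┃> [-] workspace/        
                ┃    package.json        
                ┃    handler.txt         
                ┃    [+] bin/            
                ┃    test.html           
                ┃    tsconfig.json       
                ┃                        
                ┃                        
                ┃                        
                ┗━━━━━━━━━━━━━━━━━━━━━━━━
                                         
                                         
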